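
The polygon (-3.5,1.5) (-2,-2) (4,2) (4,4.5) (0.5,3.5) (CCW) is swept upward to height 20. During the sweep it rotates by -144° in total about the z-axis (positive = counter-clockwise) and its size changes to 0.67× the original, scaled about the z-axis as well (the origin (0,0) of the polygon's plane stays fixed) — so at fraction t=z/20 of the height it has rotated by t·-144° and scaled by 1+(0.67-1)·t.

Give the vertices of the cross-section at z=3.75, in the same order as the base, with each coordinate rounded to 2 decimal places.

Cross-section at z=3.75: (-2.29,2.74) (-2.52,-0.82) (4.20,-0.03) (5.26,2.06) (1.91,2.71)

t = z/height = 3.75/20 = 0.1875
s = 1 + (scale-1)·z/height = 1 + (0.67-1)·3.75/20 = 0.938125
θ = twist·z/height = -144°·3.75/20 = -27.0000° = -0.471239 rad
cos θ = 0.891007, sin θ = -0.453990 (intermediates below are computed at full precision and shown rounded to 5 d.p.)
v1: (-3.5,1.5) → rotate → (-2.43754,2.92548) → ×s → (-2.28671,2.74446) → (-2.29,2.74)
v2: (-2,-2) → rotate → (-2.68999,-0.87403) → ×s → (-2.52355,-0.81995) → (-2.52,-0.82)
v3: (4,2) → rotate → (4.47201,-0.03395) → ×s → (4.19530,-0.03185) → (4.20,-0.03)
v4: (4,4.5) → rotate → (5.60698,2.19357) → ×s → (5.26005,2.05784) → (5.26,2.06)
v5: (0.5,3.5) → rotate → (2.03447,2.89153) → ×s → (1.90859,2.71261) → (1.91,2.71)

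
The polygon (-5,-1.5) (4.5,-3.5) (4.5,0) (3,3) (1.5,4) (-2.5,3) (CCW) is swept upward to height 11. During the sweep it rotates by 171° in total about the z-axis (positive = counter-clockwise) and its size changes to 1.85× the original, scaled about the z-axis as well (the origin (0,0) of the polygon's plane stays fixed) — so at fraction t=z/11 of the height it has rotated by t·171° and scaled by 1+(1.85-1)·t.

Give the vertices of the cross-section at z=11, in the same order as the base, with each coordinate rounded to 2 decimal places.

t = z/height = 11/11 = 1
s = 1 + (scale-1)·z/height = 1 + (1.85-1)·11/11 = 1.850000
θ = twist·z/height = 171°·11/11 = 171.0000° = 2.984513 rad
cos θ = -0.987688, sin θ = 0.156434 (intermediates below are computed at full precision and shown rounded to 5 d.p.)
v1: (-5,-1.5) → rotate → (5.17309,0.69936) → ×s → (9.57022,1.29382) → (9.57,1.29)
v2: (4.5,-3.5) → rotate → (-3.89708,4.16086) → ×s → (-7.20959,7.69760) → (-7.21,7.70)
v3: (4.5,0) → rotate → (-4.44460,0.70396) → ×s → (-8.22251,1.30232) → (-8.22,1.30)
v4: (3,3) → rotate → (-3.43237,-2.49376) → ×s → (-6.34988,-4.61346) → (-6.35,-4.61)
v5: (1.5,4) → rotate → (-2.10727,-3.71610) → ×s → (-3.89845,-6.87479) → (-3.90,-6.87)
v6: (-2.5,3) → rotate → (1.99992,-3.35415) → ×s → (3.69985,-6.20518) → (3.70,-6.21)

Cross-section at z=11: (9.57,1.29) (-7.21,7.70) (-8.22,1.30) (-6.35,-4.61) (-3.90,-6.87) (3.70,-6.21)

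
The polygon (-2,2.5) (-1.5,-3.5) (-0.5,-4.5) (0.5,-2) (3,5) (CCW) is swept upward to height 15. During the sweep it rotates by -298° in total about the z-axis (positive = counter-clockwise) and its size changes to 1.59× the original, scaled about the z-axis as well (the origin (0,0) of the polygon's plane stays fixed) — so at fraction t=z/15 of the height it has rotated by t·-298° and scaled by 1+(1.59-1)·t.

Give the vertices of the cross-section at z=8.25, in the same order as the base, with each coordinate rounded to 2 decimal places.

t = z/height = 8.25/15 = 0.55
s = 1 + (scale-1)·z/height = 1 + (1.59-1)·8.25/15 = 1.324500
θ = twist·z/height = -298°·8.25/15 = -163.9000° = -2.860595 rad
cos θ = -0.960779, sin θ = -0.277315 (intermediates below are computed at full precision and shown rounded to 5 d.p.)
v1: (-2,2.5) → rotate → (2.61484,-1.84732) → ×s → (3.46336,-2.44677) → (3.46,-2.45)
v2: (-1.5,-3.5) → rotate → (0.47057,3.77870) → ×s → (0.62327,5.00489) → (0.62,5.00)
v3: (-0.5,-4.5) → rotate → (-0.76753,4.46216) → ×s → (-1.01659,5.91014) → (-1.02,5.91)
v4: (0.5,-2) → rotate → (-1.03502,1.78290) → ×s → (-1.37088,2.36145) → (-1.37,2.36)
v5: (3,5) → rotate → (-1.49576,-5.63584) → ×s → (-1.98114,-7.46467) → (-1.98,-7.46)

Cross-section at z=8.25: (3.46,-2.45) (0.62,5.00) (-1.02,5.91) (-1.37,2.36) (-1.98,-7.46)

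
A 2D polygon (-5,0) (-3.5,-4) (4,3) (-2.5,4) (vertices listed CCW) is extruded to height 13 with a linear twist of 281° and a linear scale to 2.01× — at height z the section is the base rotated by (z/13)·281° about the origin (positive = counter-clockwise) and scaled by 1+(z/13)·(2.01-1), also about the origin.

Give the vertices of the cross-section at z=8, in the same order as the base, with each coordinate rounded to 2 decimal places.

t = z/height = 8/13 = 0.615385
s = 1 + (scale-1)·z/height = 1 + (2.01-1)·8/13 = 1.621538
θ = twist·z/height = 281°·8/13 = 172.9231° = 3.018077 rad
cos θ = -0.992382, sin θ = 0.123202 (intermediates below are computed at full precision and shown rounded to 5 d.p.)
v1: (-5,0) → rotate → (4.96191,-0.61601) → ×s → (8.04592,-0.99888) → (8.05,-1.00)
v2: (-3.5,-4) → rotate → (3.96614,3.53832) → ×s → (6.43125,5.73752) → (6.43,5.74)
v3: (4,3) → rotate → (-4.33913,-2.48434) → ×s → (-7.03607,-4.02845) → (-7.04,-4.03)
v4: (-2.5,4) → rotate → (1.98815,-4.27753) → ×s → (3.22386,-6.93618) → (3.22,-6.94)

Cross-section at z=8: (8.05,-1.00) (6.43,5.74) (-7.04,-4.03) (3.22,-6.94)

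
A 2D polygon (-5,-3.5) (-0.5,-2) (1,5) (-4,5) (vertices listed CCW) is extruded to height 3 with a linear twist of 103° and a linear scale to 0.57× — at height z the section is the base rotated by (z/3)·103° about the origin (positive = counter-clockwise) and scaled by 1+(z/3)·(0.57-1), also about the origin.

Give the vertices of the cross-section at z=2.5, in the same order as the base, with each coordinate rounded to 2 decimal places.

Cross-section at z=2.5: (2.01,-3.36) (1.26,-0.41) (-3.15,0.87) (-3.39,-2.33)

t = z/height = 2.5/3 = 0.833333
s = 1 + (scale-1)·z/height = 1 + (0.57-1)·2.5/3 = 0.641667
θ = twist·z/height = 103°·2.5/3 = 85.8333° = 1.498074 rad
cos θ = 0.072658, sin θ = 0.997357 (intermediates below are computed at full precision and shown rounded to 5 d.p.)
v1: (-5,-3.5) → rotate → (3.12746,-5.24109) → ×s → (2.00679,-3.36303) → (2.01,-3.36)
v2: (-0.5,-2) → rotate → (1.95838,-0.64399) → ×s → (1.25663,-0.41323) → (1.26,-0.41)
v3: (1,5) → rotate → (-4.91413,1.36065) → ×s → (-3.15323,0.87308) → (-3.15,0.87)
v4: (-4,5) → rotate → (-5.27742,-3.62614) → ×s → (-3.38634,-2.32677) → (-3.39,-2.33)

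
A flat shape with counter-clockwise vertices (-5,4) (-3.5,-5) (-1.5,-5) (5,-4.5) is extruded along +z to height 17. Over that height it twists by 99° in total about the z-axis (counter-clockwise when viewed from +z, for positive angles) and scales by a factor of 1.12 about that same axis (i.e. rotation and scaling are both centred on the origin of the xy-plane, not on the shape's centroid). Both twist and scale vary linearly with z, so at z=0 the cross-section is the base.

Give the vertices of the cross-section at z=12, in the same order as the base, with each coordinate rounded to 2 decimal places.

Cross-section at z=12: (-5.94,-3.60) (3.79,-5.43) (4.53,-3.39) (6.45,3.41)

t = z/height = 12/17 = 0.705882
s = 1 + (scale-1)·z/height = 1 + (1.12-1)·12/17 = 1.084706
θ = twist·z/height = 99°·12/17 = 69.8824° = 1.219677 rad
cos θ = 0.343949, sin θ = 0.938988 (intermediates below are computed at full precision and shown rounded to 5 d.p.)
v1: (-5,4) → rotate → (-5.47570,-3.31915) → ×s → (-5.93952,-3.60030) → (-5.94,-3.60)
v2: (-3.5,-5) → rotate → (3.49112,-5.00620) → ×s → (3.78684,-5.43026) → (3.79,-5.43)
v3: (-1.5,-5) → rotate → (4.17902,-3.12823) → ×s → (4.53301,-3.39321) → (4.53,-3.39)
v4: (5,-4.5) → rotate → (5.94519,3.14717) → ×s → (6.44878,3.41376) → (6.45,3.41)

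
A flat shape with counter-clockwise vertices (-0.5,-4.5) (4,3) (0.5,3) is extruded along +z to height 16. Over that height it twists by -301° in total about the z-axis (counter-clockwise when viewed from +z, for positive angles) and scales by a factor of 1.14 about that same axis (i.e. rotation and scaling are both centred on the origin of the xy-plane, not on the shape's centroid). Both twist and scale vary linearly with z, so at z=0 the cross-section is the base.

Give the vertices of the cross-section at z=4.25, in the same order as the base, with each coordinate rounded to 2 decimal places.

t = z/height = 4.25/16 = 0.265625
s = 1 + (scale-1)·z/height = 1 + (1.14-1)·4.25/16 = 1.037188
θ = twist·z/height = -301°·4.25/16 = -79.9531° = -1.395445 rad
cos θ = 0.174454, sin θ = -0.984665 (intermediates below are computed at full precision and shown rounded to 5 d.p.)
v1: (-0.5,-4.5) → rotate → (-4.51822,-0.29271) → ×s → (-4.68624,-0.30359) → (-4.69,-0.30)
v2: (4,3) → rotate → (3.65181,-3.41530) → ×s → (3.78761,-3.54231) → (3.79,-3.54)
v3: (0.5,3) → rotate → (3.04122,0.03103) → ×s → (3.15432,0.03218) → (3.15,0.03)

Cross-section at z=4.25: (-4.69,-0.30) (3.79,-3.54) (3.15,0.03)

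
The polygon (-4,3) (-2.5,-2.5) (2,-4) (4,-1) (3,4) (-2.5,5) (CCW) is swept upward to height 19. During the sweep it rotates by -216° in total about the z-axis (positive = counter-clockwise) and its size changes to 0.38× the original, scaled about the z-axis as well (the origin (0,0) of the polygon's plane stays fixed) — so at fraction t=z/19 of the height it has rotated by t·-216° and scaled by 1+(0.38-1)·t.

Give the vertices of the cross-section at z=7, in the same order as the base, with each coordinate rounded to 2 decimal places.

Cross-section at z=7: (1.72,3.45) (-2.25,1.55) (-2.76,-2.08) (-0.20,-3.17) (3.45,-1.72) (3.45,2.59)

t = z/height = 7/19 = 0.368421
s = 1 + (scale-1)·z/height = 1 + (0.38-1)·7/19 = 0.771579
θ = twist·z/height = -216°·7/19 = -79.5789° = -1.388915 rad
cos θ = 0.180881, sin θ = -0.983505 (intermediates below are computed at full precision and shown rounded to 5 d.p.)
v1: (-4,3) → rotate → (2.22699,4.47666) → ×s → (1.71830,3.45410) → (1.72,3.45)
v2: (-2.5,-2.5) → rotate → (-2.91096,2.00656) → ×s → (-2.24604,1.54822) → (-2.25,1.55)
v3: (2,-4) → rotate → (-3.57226,-2.69053) → ×s → (-2.75628,-2.07596) → (-2.76,-2.08)
v4: (4,-1) → rotate → (-0.25998,-4.11490) → ×s → (-0.20060,-3.17497) → (-0.20,-3.17)
v5: (3,4) → rotate → (4.47666,-2.22699) → ×s → (3.45410,-1.71830) → (3.45,-1.72)
v6: (-2.5,5) → rotate → (4.46532,3.36317) → ×s → (3.44535,2.59495) → (3.45,2.59)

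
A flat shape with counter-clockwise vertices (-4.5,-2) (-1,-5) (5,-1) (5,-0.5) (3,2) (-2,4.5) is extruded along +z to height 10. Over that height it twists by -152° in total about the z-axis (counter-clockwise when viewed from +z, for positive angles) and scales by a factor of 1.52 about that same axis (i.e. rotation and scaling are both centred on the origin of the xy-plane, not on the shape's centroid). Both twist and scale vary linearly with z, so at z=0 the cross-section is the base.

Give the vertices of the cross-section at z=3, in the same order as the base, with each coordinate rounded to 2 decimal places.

t = z/height = 3/10 = 0.3
s = 1 + (scale-1)·z/height = 1 + (1.52-1)·3/10 = 1.156000
θ = twist·z/height = -152°·3/10 = -45.6000° = -0.795870 rad
cos θ = 0.699663, sin θ = -0.714473 (intermediates below are computed at full precision and shown rounded to 5 d.p.)
v1: (-4.5,-2) → rotate → (-4.57743,1.81580) → ×s → (-5.29151,2.09907) → (-5.29,2.10)
v2: (-1,-5) → rotate → (-4.27203,-2.78384) → ×s → (-4.93846,-3.21812) → (-4.94,-3.22)
v3: (5,-1) → rotate → (2.78384,-4.27203) → ×s → (3.21812,-4.93846) → (3.22,-4.94)
v4: (5,-0.5) → rotate → (3.14108,-3.92220) → ×s → (3.63109,-4.53406) → (3.63,-4.53)
v5: (3,2) → rotate → (3.52794,-0.74409) → ×s → (4.07829,-0.86017) → (4.08,-0.86)
v6: (-2,4.5) → rotate → (1.81580,4.57743) → ×s → (2.09907,5.29151) → (2.10,5.29)

Cross-section at z=3: (-5.29,2.10) (-4.94,-3.22) (3.22,-4.94) (3.63,-4.53) (4.08,-0.86) (2.10,5.29)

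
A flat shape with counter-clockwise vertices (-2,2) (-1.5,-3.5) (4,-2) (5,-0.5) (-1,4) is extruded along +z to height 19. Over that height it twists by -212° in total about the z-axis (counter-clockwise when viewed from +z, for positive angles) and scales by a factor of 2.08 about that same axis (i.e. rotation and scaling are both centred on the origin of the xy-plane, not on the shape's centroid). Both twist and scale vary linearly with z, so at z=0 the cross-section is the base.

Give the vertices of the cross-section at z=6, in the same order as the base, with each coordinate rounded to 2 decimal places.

Cross-section at z=6: (1.42,3.52) (-5.11,0.01) (-0.37,-5.99) (2.01,-6.43) (4.41,3.33)

t = z/height = 6/19 = 0.315789
s = 1 + (scale-1)·z/height = 1 + (2.08-1)·6/19 = 1.341053
θ = twist·z/height = -212°·6/19 = -66.9474° = -1.168452 rad
cos θ = 0.391577, sin θ = -0.920146 (intermediates below are computed at full precision and shown rounded to 5 d.p.)
v1: (-2,2) → rotate → (1.05714,2.62344) → ×s → (1.41768,3.51818) → (1.42,3.52)
v2: (-1.5,-3.5) → rotate → (-3.80787,0.00970) → ×s → (-5.10656,0.01301) → (-5.11,0.01)
v3: (4,-2) → rotate → (-0.27398,-4.46374) → ×s → (-0.36743,-5.98610) → (-0.37,-5.99)
v4: (5,-0.5) → rotate → (1.49781,-4.79652) → ×s → (2.00864,-6.43238) → (2.01,-6.43)
v5: (-1,4) → rotate → (3.28901,2.48645) → ×s → (4.41073,3.33446) → (4.41,3.33)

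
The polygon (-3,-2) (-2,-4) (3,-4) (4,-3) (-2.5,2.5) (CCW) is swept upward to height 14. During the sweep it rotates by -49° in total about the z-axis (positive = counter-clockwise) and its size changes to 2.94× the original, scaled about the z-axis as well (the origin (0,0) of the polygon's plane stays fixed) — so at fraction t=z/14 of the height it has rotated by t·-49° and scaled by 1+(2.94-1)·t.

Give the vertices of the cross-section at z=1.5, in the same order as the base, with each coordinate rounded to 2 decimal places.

Cross-section at z=1.5: (-3.83,-2.07) (-2.85,-4.59) (3.17,-5.14) (4.48,-4.05) (-2.73,3.28)

t = z/height = 1.5/14 = 0.107143
s = 1 + (scale-1)·z/height = 1 + (2.94-1)·1.5/14 = 1.207857
θ = twist·z/height = -49°·1.5/14 = -5.2500° = -0.091630 rad
cos θ = 0.995805, sin θ = -0.091502 (intermediates below are computed at full precision and shown rounded to 5 d.p.)
v1: (-3,-2) → rotate → (-3.17042,-1.71710) → ×s → (-3.82941,-2.07402) → (-3.83,-2.07)
v2: (-2,-4) → rotate → (-2.35762,-3.80022) → ×s → (-2.84766,-4.59012) → (-2.85,-4.59)
v3: (3,-4) → rotate → (2.62141,-4.25772) → ×s → (3.16629,-5.14272) → (3.17,-5.14)
v4: (4,-3) → rotate → (3.70871,-3.35342) → ×s → (4.47960,-4.05045) → (4.48,-4.05)
v5: (-2.5,2.5) → rotate → (-2.26076,2.71827) → ×s → (-2.73067,3.28328) → (-2.73,3.28)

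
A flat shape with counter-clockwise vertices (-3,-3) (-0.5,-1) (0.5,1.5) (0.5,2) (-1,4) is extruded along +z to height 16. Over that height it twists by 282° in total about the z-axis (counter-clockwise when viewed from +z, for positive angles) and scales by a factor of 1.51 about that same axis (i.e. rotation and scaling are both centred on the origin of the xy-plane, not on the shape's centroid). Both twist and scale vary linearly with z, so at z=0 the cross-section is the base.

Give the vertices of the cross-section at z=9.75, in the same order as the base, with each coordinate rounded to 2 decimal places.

Cross-section at z=9.75: (4.45,3.33) (0.83,1.20) (-0.93,-1.85) (-1.02,-2.50) (0.55,-5.38)

t = z/height = 9.75/16 = 0.609375
s = 1 + (scale-1)·z/height = 1 + (1.51-1)·9.75/16 = 1.310781
θ = twist·z/height = 282°·9.75/16 = 171.8438° = 2.999239 rad
cos θ = -0.989885, sin θ = 0.141873 (intermediates below are computed at full precision and shown rounded to 5 d.p.)
v1: (-3,-3) → rotate → (3.39527,2.54404) → ×s → (4.45046,3.33467) → (4.45,3.33)
v2: (-0.5,-1) → rotate → (0.63682,0.91895) → ×s → (0.83473,1.20454) → (0.83,1.20)
v3: (0.5,1.5) → rotate → (-0.70775,-1.41389) → ×s → (-0.92771,-1.85330) → (-0.93,-1.85)
v4: (0.5,2) → rotate → (-0.77869,-1.90883) → ×s → (-1.02069,-2.50206) → (-1.02,-2.50)
v5: (-1,4) → rotate → (0.42239,-4.10141) → ×s → (0.55366,-5.37605) → (0.55,-5.38)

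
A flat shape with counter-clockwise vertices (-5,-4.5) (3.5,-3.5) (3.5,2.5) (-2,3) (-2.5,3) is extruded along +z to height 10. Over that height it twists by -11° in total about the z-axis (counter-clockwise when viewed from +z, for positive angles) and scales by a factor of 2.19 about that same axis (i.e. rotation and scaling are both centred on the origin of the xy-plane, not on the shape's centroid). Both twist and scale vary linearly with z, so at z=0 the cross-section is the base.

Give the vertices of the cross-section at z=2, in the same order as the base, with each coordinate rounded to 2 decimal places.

t = z/height = 2/10 = 0.2
s = 1 + (scale-1)·z/height = 1 + (2.19-1)·2/10 = 1.238000
θ = twist·z/height = -11°·2/10 = -2.2000° = -0.038397 rad
cos θ = 0.999263, sin θ = -0.038388 (intermediates below are computed at full precision and shown rounded to 5 d.p.)
v1: (-5,-4.5) → rotate → (-5.16906,-4.30474) → ×s → (-6.39930,-5.32927) → (-6.40,-5.33)
v2: (3.5,-3.5) → rotate → (3.36306,-3.63178) → ×s → (4.16347,-4.49614) → (4.16,-4.50)
v3: (3.5,2.5) → rotate → (3.59339,2.36380) → ×s → (4.44862,2.92638) → (4.45,2.93)
v4: (-2,3) → rotate → (-1.88336,3.07456) → ×s → (-2.33160,3.80631) → (-2.33,3.81)
v5: (-2.5,3) → rotate → (-2.38299,3.09376) → ×s → (-2.95015,3.83007) → (-2.95,3.83)

Cross-section at z=2: (-6.40,-5.33) (4.16,-4.50) (4.45,2.93) (-2.33,3.81) (-2.95,3.83)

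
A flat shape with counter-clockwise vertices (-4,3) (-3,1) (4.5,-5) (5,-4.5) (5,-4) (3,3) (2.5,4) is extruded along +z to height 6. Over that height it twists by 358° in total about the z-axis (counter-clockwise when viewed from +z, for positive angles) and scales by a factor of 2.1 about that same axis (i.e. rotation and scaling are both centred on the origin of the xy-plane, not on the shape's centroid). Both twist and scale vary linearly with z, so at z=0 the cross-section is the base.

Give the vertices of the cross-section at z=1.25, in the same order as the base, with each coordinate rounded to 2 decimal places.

Cross-section at z=1.25: (-4.86,-3.76) (-2.17,-3.23) (7.40,3.70) (6.97,4.45) (6.37,4.62) (-2.57,4.54) (-3.92,4.27)

t = z/height = 1.25/6 = 0.208333
s = 1 + (scale-1)·z/height = 1 + (2.1-1)·1.25/6 = 1.229167
θ = twist·z/height = 358°·1.25/6 = 74.5833° = 1.301725 rad
cos θ = 0.265837, sin θ = 0.964018 (intermediates below are computed at full precision and shown rounded to 5 d.p.)
v1: (-4,3) → rotate → (-3.95540,-3.05856) → ×s → (-4.86185,-3.75948) → (-4.86,-3.76)
v2: (-3,1) → rotate → (-1.76153,-2.62622) → ×s → (-2.16521,-3.22806) → (-2.17,-3.23)
v3: (4.5,-5) → rotate → (6.01636,3.00890) → ×s → (7.39510,3.69844) → (7.40,3.70)
v4: (5,-4.5) → rotate → (5.66726,3.62383) → ×s → (6.96601,4.45429) → (6.97,4.45)
v5: (5,-4) → rotate → (5.18526,3.75674) → ×s → (6.37354,4.61766) → (6.37,4.62)
v6: (3,3) → rotate → (-2.09454,3.68956) → ×s → (-2.57454,4.53509) → (-2.57,4.54)
v7: (2.5,4) → rotate → (-3.19148,3.47339) → ×s → (-3.92286,4.26938) → (-3.92,4.27)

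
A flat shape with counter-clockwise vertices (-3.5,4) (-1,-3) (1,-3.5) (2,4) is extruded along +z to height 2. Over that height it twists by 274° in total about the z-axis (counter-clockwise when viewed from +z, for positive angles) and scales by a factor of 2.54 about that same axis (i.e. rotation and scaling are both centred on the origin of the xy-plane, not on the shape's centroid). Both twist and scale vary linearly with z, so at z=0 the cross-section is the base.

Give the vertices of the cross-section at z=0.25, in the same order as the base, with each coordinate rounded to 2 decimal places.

t = z/height = 0.25/2 = 0.125
s = 1 + (scale-1)·z/height = 1 + (2.54-1)·0.25/2 = 1.192500
θ = twist·z/height = 274°·0.25/2 = 34.2500° = 0.597775 rad
cos θ = 0.826590, sin θ = 0.562805 (intermediates below are computed at full precision and shown rounded to 5 d.p.)
v1: (-3.5,4) → rotate → (-5.14428,1.33654) → ×s → (-6.13456,1.59383) → (-6.13,1.59)
v2: (-1,-3) → rotate → (0.86183,-3.04257) → ×s → (1.02773,-3.62827) → (1.03,-3.63)
v3: (1,-3.5) → rotate → (2.79641,-2.33026) → ×s → (3.33472,-2.77883) → (3.33,-2.78)
v4: (2,4) → rotate → (-0.59804,4.43197) → ×s → (-0.71316,5.28512) → (-0.71,5.29)

Cross-section at z=0.25: (-6.13,1.59) (1.03,-3.63) (3.33,-2.78) (-0.71,5.29)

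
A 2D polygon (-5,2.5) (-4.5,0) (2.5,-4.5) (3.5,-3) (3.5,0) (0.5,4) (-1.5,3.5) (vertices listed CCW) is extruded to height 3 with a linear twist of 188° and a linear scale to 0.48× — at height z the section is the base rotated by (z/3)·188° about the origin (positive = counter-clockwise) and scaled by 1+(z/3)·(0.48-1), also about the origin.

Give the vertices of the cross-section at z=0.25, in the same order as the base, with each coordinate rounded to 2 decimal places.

Cross-section at z=0.25: (-5.25,1.01) (-4.15,-1.16) (3.47,-3.50) (4.00,-1.86) (3.22,0.90) (-0.57,3.81) (-2.29,2.84)

t = z/height = 0.25/3 = 0.0833333
s = 1 + (scale-1)·z/height = 1 + (0.48-1)·0.25/3 = 0.956667
θ = twist·z/height = 188°·0.25/3 = 15.6667° = 0.273435 rad
cos θ = 0.962849, sin θ = 0.270040 (intermediates below are computed at full precision and shown rounded to 5 d.p.)
v1: (-5,2.5) → rotate → (-5.48935,1.05692) → ×s → (-5.25147,1.01112) → (-5.25,1.01)
v2: (-4.5,0) → rotate → (-4.33282,-1.21518) → ×s → (-4.14506,-1.16252) → (-4.15,-1.16)
v3: (2.5,-4.5) → rotate → (3.62230,-3.65772) → ×s → (3.46534,-3.49922) → (3.47,-3.50)
v4: (3.5,-3) → rotate → (4.18009,-1.94341) → ×s → (3.99896,-1.85919) → (4.00,-1.86)
v5: (3.5,0) → rotate → (3.36997,0.94514) → ×s → (3.22394,0.90419) → (3.22,0.90)
v6: (0.5,4) → rotate → (-0.59874,3.98642) → ×s → (-0.57279,3.81367) → (-0.57,3.81)
v7: (-1.5,3.5) → rotate → (-2.38941,2.96491) → ×s → (-2.28587,2.83643) → (-2.29,2.84)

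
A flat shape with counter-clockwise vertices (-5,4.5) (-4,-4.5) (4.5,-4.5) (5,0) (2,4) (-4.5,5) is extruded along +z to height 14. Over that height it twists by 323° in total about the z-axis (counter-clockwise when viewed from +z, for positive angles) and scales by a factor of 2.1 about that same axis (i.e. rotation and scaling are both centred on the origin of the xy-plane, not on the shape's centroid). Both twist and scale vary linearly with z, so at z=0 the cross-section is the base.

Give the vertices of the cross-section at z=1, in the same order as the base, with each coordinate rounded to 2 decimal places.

Cross-section at z=1: (-6.86,2.35) (-2.07,-6.16) (6.37,-2.56) (4.96,2.11) (0.29,4.81) (-6.58,3.06)

t = z/height = 1/14 = 0.0714286
s = 1 + (scale-1)·z/height = 1 + (2.1-1)·1/14 = 1.078571
θ = twist·z/height = 323°·1/14 = 23.0714° = 0.402672 rad
cos θ = 0.920017, sin θ = 0.391878 (intermediates below are computed at full precision and shown rounded to 5 d.p.)
v1: (-5,4.5) → rotate → (-6.36354,2.18068) → ×s → (-6.86353,2.35202) → (-6.86,2.35)
v2: (-4,-4.5) → rotate → (-1.91662,-5.70759) → ×s → (-2.06721,-6.15604) → (-2.07,-6.16)
v3: (4.5,-4.5) → rotate → (5.90353,-2.37662) → ×s → (6.36738,-2.56336) → (6.37,-2.56)
v4: (5,0) → rotate → (4.60009,1.95939) → ×s → (4.96152,2.11334) → (4.96,2.11)
v5: (2,4) → rotate → (0.27252,4.46382) → ×s → (0.29393,4.81455) → (0.29,4.81)
v6: (-4.5,5) → rotate → (-6.09947,2.83663) → ×s → (-6.57871,3.05951) → (-6.58,3.06)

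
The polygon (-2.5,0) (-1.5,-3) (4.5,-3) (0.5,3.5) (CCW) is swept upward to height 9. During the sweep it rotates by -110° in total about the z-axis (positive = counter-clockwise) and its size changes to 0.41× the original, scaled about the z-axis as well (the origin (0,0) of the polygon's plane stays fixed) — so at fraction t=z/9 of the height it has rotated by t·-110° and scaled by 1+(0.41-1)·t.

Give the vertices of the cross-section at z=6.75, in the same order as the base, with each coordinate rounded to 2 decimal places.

t = z/height = 6.75/9 = 0.75
s = 1 + (scale-1)·z/height = 1 + (0.41-1)·6.75/9 = 0.557500
θ = twist·z/height = -110°·6.75/9 = -82.5000° = -1.439897 rad
cos θ = 0.130526, sin θ = -0.991445 (intermediates below are computed at full precision and shown rounded to 5 d.p.)
v1: (-2.5,0) → rotate → (-0.32632,2.47861) → ×s → (-0.18192,1.38183) → (-0.18,1.38)
v2: (-1.5,-3) → rotate → (-3.17012,1.09559) → ×s → (-1.76734,0.61079) → (-1.77,0.61)
v3: (4.5,-3) → rotate → (-2.38697,-4.85308) → ×s → (-1.33073,-2.70559) → (-1.33,-2.71)
v4: (0.5,3.5) → rotate → (3.53532,-0.03888) → ×s → (1.97094,-0.02168) → (1.97,-0.02)

Cross-section at z=6.75: (-0.18,1.38) (-1.77,0.61) (-1.33,-2.71) (1.97,-0.02)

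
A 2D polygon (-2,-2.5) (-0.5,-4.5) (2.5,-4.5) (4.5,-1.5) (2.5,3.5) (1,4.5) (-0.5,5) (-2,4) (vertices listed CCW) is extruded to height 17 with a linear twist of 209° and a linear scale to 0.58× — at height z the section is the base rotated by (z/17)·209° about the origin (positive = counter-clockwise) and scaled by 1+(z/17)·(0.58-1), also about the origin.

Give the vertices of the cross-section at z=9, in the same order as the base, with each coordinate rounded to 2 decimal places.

Cross-section at z=9: (2.37,-0.77) (3.41,0.87) (2.59,3.05) (-0.14,3.69) (-3.23,0.86) (-3.55,-0.51) (-3.50,-1.73) (-2.36,-2.55)

t = z/height = 9/17 = 0.529412
s = 1 + (scale-1)·z/height = 1 + (0.58-1)·9/17 = 0.777647
θ = twist·z/height = 209°·9/17 = 110.6471° = 1.931155 rad
cos θ = -0.352610, sin θ = 0.935770 (intermediates below are computed at full precision and shown rounded to 5 d.p.)
v1: (-2,-2.5) → rotate → (3.04465,-0.99001) → ×s → (2.36766,-0.76988) → (2.37,-0.77)
v2: (-0.5,-4.5) → rotate → (4.38727,1.11886) → ×s → (3.41175,0.87008) → (3.41,0.87)
v3: (2.5,-4.5) → rotate → (3.32944,3.92617) → ×s → (2.58913,3.05318) → (2.59,3.05)
v4: (4.5,-1.5) → rotate → (-0.18309,4.73988) → ×s → (-0.14238,3.68595) → (-0.14,3.69)
v5: (2.5,3.5) → rotate → (-4.15672,1.10529) → ×s → (-3.23246,0.85953) → (-3.23,0.86)
v6: (1,4.5) → rotate → (-4.56358,-0.65098) → ×s → (-3.54885,-0.50623) → (-3.55,-0.51)
v7: (-0.5,5) → rotate → (-4.50255,-2.23094) → ×s → (-3.50139,-1.73488) → (-3.50,-1.73)
v8: (-2,4) → rotate → (-3.03786,-3.28198) → ×s → (-2.36238,-2.55222) → (-2.36,-2.55)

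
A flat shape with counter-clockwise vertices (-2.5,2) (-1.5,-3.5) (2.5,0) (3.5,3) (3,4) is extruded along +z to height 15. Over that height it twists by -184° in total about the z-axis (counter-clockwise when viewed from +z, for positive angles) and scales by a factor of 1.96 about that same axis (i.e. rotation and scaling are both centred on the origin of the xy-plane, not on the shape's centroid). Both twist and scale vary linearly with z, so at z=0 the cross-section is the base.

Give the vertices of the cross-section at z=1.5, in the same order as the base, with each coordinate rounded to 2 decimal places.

t = z/height = 1.5/15 = 0.1
s = 1 + (scale-1)·z/height = 1 + (1.96-1)·1.5/15 = 1.096000
θ = twist·z/height = -184°·1.5/15 = -18.4000° = -0.321141 rad
cos θ = 0.948876, sin θ = -0.315649 (intermediates below are computed at full precision and shown rounded to 5 d.p.)
v1: (-2.5,2) → rotate → (-1.74089,2.68687) → ×s → (-1.90802,2.94481) → (-1.91,2.94)
v2: (-1.5,-3.5) → rotate → (-2.52809,-2.84759) → ×s → (-2.77078,-3.12096) → (-2.77,-3.12)
v3: (2.5,0) → rotate → (2.37219,-0.78912) → ×s → (2.59992,-0.86488) → (2.60,-0.86)
v4: (3.5,3) → rotate → (4.26801,1.74186) → ×s → (4.67774,1.90907) → (4.68,1.91)
v5: (3,4) → rotate → (4.10922,2.84856) → ×s → (4.50371,3.12202) → (4.50,3.12)

Cross-section at z=1.5: (-1.91,2.94) (-2.77,-3.12) (2.60,-0.86) (4.68,1.91) (4.50,3.12)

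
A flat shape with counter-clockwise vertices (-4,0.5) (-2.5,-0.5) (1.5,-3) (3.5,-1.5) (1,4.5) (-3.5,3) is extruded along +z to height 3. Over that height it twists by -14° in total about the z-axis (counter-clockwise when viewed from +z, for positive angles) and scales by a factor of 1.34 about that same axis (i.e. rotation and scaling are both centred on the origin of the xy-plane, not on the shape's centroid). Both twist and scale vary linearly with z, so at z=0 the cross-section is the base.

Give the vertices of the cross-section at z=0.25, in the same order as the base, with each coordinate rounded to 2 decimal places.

t = z/height = 0.25/3 = 0.0833333
s = 1 + (scale-1)·z/height = 1 + (1.34-1)·0.25/3 = 1.028333
θ = twist·z/height = -14°·0.25/3 = -1.1667° = -0.020362 rad
cos θ = 0.999793, sin θ = -0.020361 (intermediates below are computed at full precision and shown rounded to 5 d.p.)
v1: (-4,0.5) → rotate → (-3.98899,0.58134) → ×s → (-4.10201,0.59781) → (-4.10,0.60)
v2: (-2.5,-0.5) → rotate → (-2.50966,-0.44899) → ×s → (-2.58077,-0.46172) → (-2.58,-0.46)
v3: (1.5,-3) → rotate → (1.43861,-3.02992) → ×s → (1.47937,-3.11577) → (1.48,-3.12)
v4: (3.5,-1.5) → rotate → (3.46873,-1.57095) → ×s → (3.56701,-1.61546) → (3.57,-1.62)
v5: (1,4.5) → rotate → (1.09142,4.47871) → ×s → (1.12234,4.60560) → (1.12,4.61)
v6: (-3.5,3) → rotate → (-3.43819,3.07064) → ×s → (-3.53561,3.15764) → (-3.54,3.16)

Cross-section at z=0.25: (-4.10,0.60) (-2.58,-0.46) (1.48,-3.12) (3.57,-1.62) (1.12,4.61) (-3.54,3.16)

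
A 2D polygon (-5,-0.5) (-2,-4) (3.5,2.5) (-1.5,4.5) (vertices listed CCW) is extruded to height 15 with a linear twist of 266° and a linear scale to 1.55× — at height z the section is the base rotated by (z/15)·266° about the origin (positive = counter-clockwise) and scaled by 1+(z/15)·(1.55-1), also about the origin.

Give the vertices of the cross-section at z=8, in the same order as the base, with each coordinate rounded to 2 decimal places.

t = z/height = 8/15 = 0.533333
s = 1 + (scale-1)·z/height = 1 + (1.55-1)·8/15 = 1.293333
θ = twist·z/height = 266°·8/15 = 141.8667° = 2.476040 rad
cos θ = -0.786576, sin θ = 0.617494 (intermediates below are computed at full precision and shown rounded to 5 d.p.)
v1: (-5,-0.5) → rotate → (4.24163,-2.69418) → ×s → (5.48584,-3.48447) → (5.49,-3.48)
v2: (-2,-4) → rotate → (4.04313,1.91132) → ×s → (5.22911,2.47197) → (5.23,2.47)
v3: (3.5,2.5) → rotate → (-4.29675,0.19479) → ×s → (-5.55713,0.25193) → (-5.56,0.25)
v4: (-1.5,4.5) → rotate → (-1.59886,-4.46583) → ×s → (-2.06786,-5.77581) → (-2.07,-5.78)

Cross-section at z=8: (5.49,-3.48) (5.23,2.47) (-5.56,0.25) (-2.07,-5.78)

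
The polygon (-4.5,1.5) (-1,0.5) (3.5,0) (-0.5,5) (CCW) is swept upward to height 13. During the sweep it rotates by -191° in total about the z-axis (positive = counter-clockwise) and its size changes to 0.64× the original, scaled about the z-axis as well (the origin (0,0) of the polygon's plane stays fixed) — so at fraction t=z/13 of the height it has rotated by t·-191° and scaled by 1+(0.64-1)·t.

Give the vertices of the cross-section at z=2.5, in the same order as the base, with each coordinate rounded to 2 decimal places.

Cross-section at z=2.5: (-2.52,3.62) (-0.47,0.93) (2.61,-1.95) (2.41,4.01)

t = z/height = 2.5/13 = 0.192308
s = 1 + (scale-1)·z/height = 1 + (0.64-1)·2.5/13 = 0.930769
θ = twist·z/height = -191°·2.5/13 = -36.7308° = -0.641073 rad
cos θ = 0.801455, sin θ = -0.598056 (intermediates below are computed at full precision and shown rounded to 5 d.p.)
v1: (-4.5,1.5) → rotate → (-2.70946,3.89343) → ×s → (-2.52188,3.62389) → (-2.52,3.62)
v2: (-1,0.5) → rotate → (-0.50243,0.99878) → ×s → (-0.46764,0.92964) → (-0.47,0.93)
v3: (3.5,0) → rotate → (2.80509,-2.09319) → ×s → (2.61089,-1.94828) → (2.61,-1.95)
v4: (-0.5,5) → rotate → (2.58955,4.30630) → ×s → (2.41027,4.00817) → (2.41,4.01)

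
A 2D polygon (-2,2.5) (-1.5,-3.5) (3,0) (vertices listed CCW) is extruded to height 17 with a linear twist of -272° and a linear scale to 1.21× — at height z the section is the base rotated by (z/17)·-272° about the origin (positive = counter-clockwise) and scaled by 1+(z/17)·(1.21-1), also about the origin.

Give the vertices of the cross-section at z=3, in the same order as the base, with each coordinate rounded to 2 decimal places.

Cross-section at z=3: (0.54,3.28) (-3.74,-1.27) (2.08,-2.31)

t = z/height = 3/17 = 0.176471
s = 1 + (scale-1)·z/height = 1 + (1.21-1)·3/17 = 1.037059
θ = twist·z/height = -272°·3/17 = -48.0000° = -0.837758 rad
cos θ = 0.669131, sin θ = -0.743145 (intermediates below are computed at full precision and shown rounded to 5 d.p.)
v1: (-2,2.5) → rotate → (0.51960,3.15912) → ×s → (0.53886,3.27619) → (0.54,3.28)
v2: (-1.5,-3.5) → rotate → (-3.60470,-1.22724) → ×s → (-3.73829,-1.27272) → (-3.74,-1.27)
v3: (3,0) → rotate → (2.00739,-2.22943) → ×s → (2.08178,-2.31205) → (2.08,-2.31)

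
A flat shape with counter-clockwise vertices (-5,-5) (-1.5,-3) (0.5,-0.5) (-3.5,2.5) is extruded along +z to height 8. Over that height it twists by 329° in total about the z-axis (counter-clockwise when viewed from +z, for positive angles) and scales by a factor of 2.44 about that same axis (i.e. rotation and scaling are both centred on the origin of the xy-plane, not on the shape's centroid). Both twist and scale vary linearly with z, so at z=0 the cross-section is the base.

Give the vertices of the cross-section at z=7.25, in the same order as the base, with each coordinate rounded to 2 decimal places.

t = z/height = 7.25/8 = 0.90625
s = 1 + (scale-1)·z/height = 1 + (2.44-1)·7.25/8 = 2.305000
θ = twist·z/height = 329°·7.25/8 = 298.1563° = 5.203808 rad
cos θ = 0.471878, sin θ = -0.881664 (intermediates below are computed at full precision and shown rounded to 5 d.p.)
v1: (-5,-5) → rotate → (-6.76771,2.04893) → ×s → (-15.59957,4.72279) → (-15.60,4.72)
v2: (-1.5,-3) → rotate → (-3.35281,-0.09314) → ×s → (-7.72822,-0.21468) → (-7.73,-0.21)
v3: (0.5,-0.5) → rotate → (-0.20489,-0.67677) → ×s → (-0.47228,-1.55996) → (-0.47,-1.56)
v4: (-3.5,2.5) → rotate → (0.55259,4.26552) → ×s → (1.27372,9.83202) → (1.27,9.83)

Cross-section at z=7.25: (-15.60,4.72) (-7.73,-0.21) (-0.47,-1.56) (1.27,9.83)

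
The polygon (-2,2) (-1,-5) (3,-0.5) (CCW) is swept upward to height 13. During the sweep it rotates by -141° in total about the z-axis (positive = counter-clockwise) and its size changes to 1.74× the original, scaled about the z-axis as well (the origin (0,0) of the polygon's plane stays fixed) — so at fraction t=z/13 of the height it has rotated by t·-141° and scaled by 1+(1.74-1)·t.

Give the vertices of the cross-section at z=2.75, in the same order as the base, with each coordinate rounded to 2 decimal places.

t = z/height = 2.75/13 = 0.211538
s = 1 + (scale-1)·z/height = 1 + (1.74-1)·2.75/13 = 1.156538
θ = twist·z/height = -141°·2.75/13 = -29.8269° = -0.520578 rad
cos θ = 0.867532, sin θ = -0.497382 (intermediates below are computed at full precision and shown rounded to 5 d.p.)
v1: (-2,2) → rotate → (-0.74030,2.72983) → ×s → (-0.85619,3.15715) → (-0.86,3.16)
v2: (-1,-5) → rotate → (-3.35444,-3.84028) → ×s → (-3.87954,-4.44143) → (-3.88,-4.44)
v3: (3,-0.5) → rotate → (2.35390,-1.92591) → ×s → (2.72238,-2.22739) → (2.72,-2.23)

Cross-section at z=2.75: (-0.86,3.16) (-3.88,-4.44) (2.72,-2.23)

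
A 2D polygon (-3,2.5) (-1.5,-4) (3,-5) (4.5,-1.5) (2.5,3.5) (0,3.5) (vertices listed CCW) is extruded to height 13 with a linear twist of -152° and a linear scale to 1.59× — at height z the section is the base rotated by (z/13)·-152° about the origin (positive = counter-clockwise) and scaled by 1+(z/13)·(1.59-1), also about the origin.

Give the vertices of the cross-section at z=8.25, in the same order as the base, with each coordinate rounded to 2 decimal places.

Cross-section at z=8.25: (3.88,3.71) (-5.23,2.67) (-7.29,-3.32) (-2.74,-5.91) (4.39,-3.96) (4.78,-0.54)

t = z/height = 8.25/13 = 0.634615
s = 1 + (scale-1)·z/height = 1 + (1.59-1)·8.25/13 = 1.374423
θ = twist·z/height = -152°·8.25/13 = -96.4615° = -1.683571 rad
cos θ = -0.112536, sin θ = -0.993648 (intermediates below are computed at full precision and shown rounded to 5 d.p.)
v1: (-3,2.5) → rotate → (2.82173,2.69960) → ×s → (3.87825,3.71040) → (3.88,3.71)
v2: (-1.5,-4) → rotate → (-3.80579,1.94062) → ×s → (-5.23076,2.66723) → (-5.23,2.67)
v3: (3,-5) → rotate → (-5.30585,-2.41826) → ×s → (-7.29248,-3.32371) → (-7.29,-3.32)
v4: (4.5,-1.5) → rotate → (-1.99688,-4.30261) → ×s → (-2.74456,-5.91361) → (-2.74,-5.91)
v5: (2.5,3.5) → rotate → (3.19643,-2.87800) → ×s → (4.39324,-3.95558) → (4.39,-3.96)
v6: (0,3.5) → rotate → (3.47777,-0.39388) → ×s → (4.77992,-0.54135) → (4.78,-0.54)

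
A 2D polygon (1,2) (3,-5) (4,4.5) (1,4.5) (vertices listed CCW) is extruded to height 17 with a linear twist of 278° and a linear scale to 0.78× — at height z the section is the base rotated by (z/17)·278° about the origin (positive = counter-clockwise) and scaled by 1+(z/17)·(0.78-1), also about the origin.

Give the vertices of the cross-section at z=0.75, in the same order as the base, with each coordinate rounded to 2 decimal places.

Cross-section at z=0.75: (0.55,2.15) (3.95,-4.21) (2.92,5.20) (0.02,4.56)

t = z/height = 0.75/17 = 0.0441176
s = 1 + (scale-1)·z/height = 1 + (0.78-1)·0.75/17 = 0.990294
θ = twist·z/height = 278°·0.75/17 = 12.2647° = 0.214059 rad
cos θ = 0.977177, sin θ = 0.212428 (intermediates below are computed at full precision and shown rounded to 5 d.p.)
v1: (1,2) → rotate → (0.55232,2.16678) → ×s → (0.54696,2.14575) → (0.55,2.15)
v2: (3,-5) → rotate → (3.99367,-4.24860) → ×s → (3.95491,-4.20736) → (3.95,-4.21)
v3: (4,4.5) → rotate → (2.95278,5.24701) → ×s → (2.92412,5.19608) → (2.92,5.20)
v4: (1,4.5) → rotate → (0.02125,4.60972) → ×s → (0.02104,4.56498) → (0.02,4.56)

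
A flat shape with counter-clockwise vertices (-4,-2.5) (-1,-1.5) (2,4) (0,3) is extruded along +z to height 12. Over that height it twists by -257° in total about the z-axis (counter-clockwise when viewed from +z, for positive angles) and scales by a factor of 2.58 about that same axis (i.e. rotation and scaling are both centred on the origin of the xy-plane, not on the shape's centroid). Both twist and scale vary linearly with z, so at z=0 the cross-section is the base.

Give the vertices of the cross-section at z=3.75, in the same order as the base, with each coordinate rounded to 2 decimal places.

Cross-section at z=3.75: (-4.69,5.26) (-2.46,1.10) (6.39,-1.94) (4.42,0.75)

t = z/height = 3.75/12 = 0.3125
s = 1 + (scale-1)·z/height = 1 + (2.58-1)·3.75/12 = 1.493750
θ = twist·z/height = -257°·3.75/12 = -80.3125° = -1.401718 rad
cos θ = 0.168274, sin θ = -0.985740 (intermediates below are computed at full precision and shown rounded to 5 d.p.)
v1: (-4,-2.5) → rotate → (-3.13745,3.52227) → ×s → (-4.68656,5.26140) → (-4.69,5.26)
v2: (-1,-1.5) → rotate → (-1.64688,0.73333) → ×s → (-2.46003,1.09541) → (-2.46,1.10)
v3: (2,4) → rotate → (4.27951,-1.29838) → ×s → (6.39252,-1.93946) → (6.39,-1.94)
v4: (0,3) → rotate → (2.95722,0.50482) → ×s → (4.41735,0.75408) → (4.42,0.75)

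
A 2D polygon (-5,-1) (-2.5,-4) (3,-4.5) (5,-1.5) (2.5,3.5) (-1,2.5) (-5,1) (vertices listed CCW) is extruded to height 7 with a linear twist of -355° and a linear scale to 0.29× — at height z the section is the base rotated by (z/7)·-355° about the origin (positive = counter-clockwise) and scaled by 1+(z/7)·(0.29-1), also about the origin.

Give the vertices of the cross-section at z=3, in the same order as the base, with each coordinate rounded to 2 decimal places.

Cross-section at z=3: (2.75,2.24) (0.24,3.27) (-3.31,1.79) (-3.56,-0.70) (-0.40,-2.97) (1.43,-1.21) (3.40,1.01)

t = z/height = 3/7 = 0.428571
s = 1 + (scale-1)·z/height = 1 + (0.29-1)·3/7 = 0.695714
θ = twist·z/height = -355°·3/7 = -152.1429° = -2.655394 rad
cos θ = -0.884115, sin θ = -0.467269 (intermediates below are computed at full precision and shown rounded to 5 d.p.)
v1: (-5,-1) → rotate → (3.95331,3.22046) → ×s → (2.75037,2.24052) → (2.75,2.24)
v2: (-2.5,-4) → rotate → (0.34121,4.70463) → ×s → (0.23739,3.27308) → (0.24,3.27)
v3: (3,-4.5) → rotate → (-4.75506,2.57671) → ×s → (-3.30816,1.79266) → (-3.31,1.79)
v4: (5,-1.5) → rotate → (-5.12148,-1.01017) → ×s → (-3.56309,-0.70279) → (-3.56,-0.70)
v5: (2.5,3.5) → rotate → (-0.57485,-4.26258) → ×s → (-0.39993,-2.96553) → (-0.40,-2.97)
v6: (-1,2.5) → rotate → (2.05229,-1.74302) → ×s → (1.42781,-1.21264) → (1.43,-1.21)
v7: (-5,1) → rotate → (4.88785,1.45223) → ×s → (3.40054,1.01034) → (3.40,1.01)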